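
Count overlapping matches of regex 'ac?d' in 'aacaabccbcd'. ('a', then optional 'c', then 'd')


Pattern: ac?d means 'a', then optional 'c', then 'd'.
Scanning 'aacaabccbcd' position-by-position:
  Pos 0: window 'aac' -> no
  Pos 1: window 'aca' -> no
  Pos 2: window 'caa' -> no
  Pos 3: window 'aab' -> no
  Pos 4: window 'abc' -> no
  Pos 5: window 'bcc' -> no
  Pos 6: window 'ccb' -> no
  Pos 7: window 'cbc' -> no
  Pos 8: window 'bcd' -> no
  Pos 9: window 'cd' -> no
  Pos 10: window 'd' -> no
Total matches: 0

0


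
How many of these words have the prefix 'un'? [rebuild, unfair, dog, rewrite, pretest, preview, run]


Checking each word for prefix 'un':
  'rebuild' -> no (count: 0)
  'unfair' -> YES, starts with 'un' (count: 1)
  'dog' -> no (count: 1)
  'rewrite' -> no (count: 1)
  'pretest' -> no (count: 1)
  'preview' -> no (count: 1)
  'run' -> no (count: 1)
Total with prefix 'un': 1

1


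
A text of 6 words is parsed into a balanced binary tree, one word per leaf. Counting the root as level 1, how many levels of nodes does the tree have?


In a balanced binary tree with n leaves the deepest leaf is ceil(log2(n)) edges below the root,
so counting node levels inclusive of root and leaves gives ceil(log2(n)) + 1 levels.
log2(6) = 2.5850
ceil(2.5850) = 3
levels = 3 + 1 = 4

4


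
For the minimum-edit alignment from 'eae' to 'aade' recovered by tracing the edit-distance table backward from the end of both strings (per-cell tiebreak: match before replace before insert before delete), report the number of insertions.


Edit distance = 2. Backtracking from cell (3, 4) with preference match > replace > insert > delete,
then listing the resulting alignment 'eae' -> 'aade' left to right:
  Step 1: replace e->a
  Step 2: keep 'a'
  Step 3: insert 'd' [insertion #1]
  Step 4: keep 'e'
Total insertions: 1

1


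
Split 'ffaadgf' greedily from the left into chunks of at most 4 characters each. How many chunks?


'ffaadgf' has 7 characters.
Chunking with max size 4:
  Chunk 1: 'ffaa' (positions 0-3)
  Chunk 2: 'dgf' (positions 4-6)
Total chunks: ceil(7 / 4) = 2

2


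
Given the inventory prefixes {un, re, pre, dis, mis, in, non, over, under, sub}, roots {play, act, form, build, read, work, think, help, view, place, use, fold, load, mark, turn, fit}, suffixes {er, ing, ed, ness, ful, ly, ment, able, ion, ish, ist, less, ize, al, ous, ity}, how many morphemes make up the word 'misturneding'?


Segmenting 'misturneding' against the inventory:
  'mis' -> prefix (morpheme 1)
  'turn' -> root (morpheme 2)
  'ed' -> suffix (morpheme 3)
  'ing' -> suffix (morpheme 4)
Total morphemes: 4

4


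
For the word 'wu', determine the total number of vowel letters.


Scanning each character of 'wu':
  Position 1: 'w' -> consonant (running count: 0)
  Position 2: 'u' -> vowel (running count: 1)
Total vowels: 1

1


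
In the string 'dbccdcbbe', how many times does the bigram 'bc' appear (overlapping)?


Scanning 'dbccdcbbe' for bigram 'bc':
  Position 0: 'db' -> no
  Position 1: 'bc' -> MATCH
  Position 2: 'cc' -> no
  Position 3: 'cd' -> no
  Position 4: 'dc' -> no
  Position 5: 'cb' -> no
  Position 6: 'bb' -> no
  Position 7: 'be' -> no
Total matches: 1

1


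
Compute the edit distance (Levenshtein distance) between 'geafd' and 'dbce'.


Building DP table for s1='geafd' (len 5) and s2='dbce' (len 4):
       d  b  c  e
    0  1  2  3  4
  g 1  1  2  3  4
  e 2  2  2  3  3
  a 3  3  3  3  4
  f 4  4  4  4  4
  d 5  4  5  5  5
Edit distance = dp[5][4] = 5

5


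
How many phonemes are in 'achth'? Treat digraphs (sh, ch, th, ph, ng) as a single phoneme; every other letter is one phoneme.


Parsing 'achth' greedily, digraphs first:
  'a' -> vowel phoneme (phonemes so far: 1)
  'ch' -> digraph (1 consonant phoneme) (phonemes so far: 2)
  'th' -> digraph (1 consonant phoneme) (phonemes so far: 3)
Total phonemes: 3

3


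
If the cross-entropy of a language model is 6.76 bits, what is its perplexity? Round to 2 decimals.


Perplexity formula: PP = 2^H
H = 6.76
PP = 2^6.76
Decompose: 2^6.76 = 2^6 * 2^0.76
2^6 = 64, 2^0.76 ~ 1.6934906
PP ~ 64 * 1.6934906 = 108.3833984
Rounded to 2 decimals: 108.38

108.38


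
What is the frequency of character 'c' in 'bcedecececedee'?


Scanning 'bcedecececedee' for 'c':
  Position 1: 'c' -> MATCH (count: 1)
  Position 5: 'c' -> MATCH (count: 2)
  Position 7: 'c' -> MATCH (count: 3)
  Position 9: 'c' -> MATCH (count: 4)
Total occurrences of 'c': 4

4


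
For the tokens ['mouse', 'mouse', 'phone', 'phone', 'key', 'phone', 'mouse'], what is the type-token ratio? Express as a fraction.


Tokens: 7
Unique types: ('key', 'mouse', 'phone') = 3
TTR = 3/7
Already in lowest terms.

3/7


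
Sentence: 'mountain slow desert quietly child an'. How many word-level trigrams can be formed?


Word trigrams from [6] words:
  Trigram 1: (mountain slow desert)
  Trigram 2: (slow desert quietly)
  Trigram 3: (desert quietly child)
  Trigram 4: (quietly child an)
Total word trigrams: 6 - 2 = 4

4


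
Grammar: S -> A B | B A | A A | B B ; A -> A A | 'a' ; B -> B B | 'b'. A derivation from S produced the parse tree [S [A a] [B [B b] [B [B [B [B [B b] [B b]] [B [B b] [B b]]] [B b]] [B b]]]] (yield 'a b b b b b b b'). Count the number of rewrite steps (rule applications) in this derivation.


Every bracketed nonterminal node [X ...] in the tree is produced by exactly one rule application.
Reading the tree off as a leftmost derivation:
  Step 1: S  =>  A B   (applied S -> A B)
  Step 2: A B  =>  a B   (applied A -> a)
  Step 3: a B  =>  a B B   (applied B -> B B)
  Step 4: a B B  =>  a b B   (applied B -> b)
  Step 5: a b B  =>  a b B B   (applied B -> B B)
  Step 6: a b B B  =>  a b B B B   (applied B -> B B)
  Step 7: a b B B B  =>  a b B B B B   (applied B -> B B)
  Step 8: a b B B B B  =>  a b B B B B B   (applied B -> B B)
  Step 9: a b B B B B B  =>  a b b B B B B   (applied B -> b)
  Step 10: a b b B B B B  =>  a b b b B B B   (applied B -> b)
  Step 11: a b b b B B B  =>  a b b b B B B B   (applied B -> B B)
  Step 12: a b b b B B B B  =>  a b b b b B B B   (applied B -> b)
  Step 13: a b b b b B B B  =>  a b b b b b B B   (applied B -> b)
  Step 14: a b b b b b B B  =>  a b b b b b b B   (applied B -> b)
  Step 15: a b b b b b b B  =>  a b b b b b b b   (applied B -> b)
Final yield: a b b b b b b b
Total rewrite steps: 15

15


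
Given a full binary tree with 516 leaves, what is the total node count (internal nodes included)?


Leaf nodes (terminals): 516
Internal nodes = n - 1 = 516 - 1 = 515
Total = leaves + internal = 516 + 515 = 1031

1031


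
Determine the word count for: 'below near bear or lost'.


Counting words by splitting on spaces:
  Word 1: 'below'
  Word 2: 'near'
  Word 3: 'bear'
  Word 4: 'or'
  Word 5: 'lost'
Total words: 5

5


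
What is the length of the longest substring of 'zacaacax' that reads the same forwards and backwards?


Scanning 'zacaacax' for palindromic substrings.
Substring at positions 1-6: 'acaaca'.
Check: reverse('acaaca') = 'acaaca' -> palindrome confirmed.
Neighbouring characters ('z' / 'x') break symmetry, so it cannot extend further.
No longer palindromic substring exists; longest length = 6

6


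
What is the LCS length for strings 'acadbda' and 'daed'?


DP table for LCS of 'acadbda' and 'daed':
       d  a  e  d
    0  0  0  0  0
  a 0  0  1  1  1
  c 0  0  1  1  1
  a 0  0  1  1  1
  d 0  1  1  1  2
  b 0  1  1  1  2
  d 0  1  1  1  2
  a 0  1  2  2  2
LCS: 'ad'
LCS length = 2

2


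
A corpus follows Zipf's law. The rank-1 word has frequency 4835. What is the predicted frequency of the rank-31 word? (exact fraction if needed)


Zipf's law: freq(rank) = f1 / rank
f1 = 4835, rank = 31
freq = 4835 / 31
GCD(4835, 31) = 1
Simplified: 4835/31

4835/31


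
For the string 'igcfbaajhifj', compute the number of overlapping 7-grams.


String 'igcfbaajhifj' has length L = 12.
Number of overlapping n-grams = L - n + 1
Substituting: 12 - 7 + 1 = 6

6


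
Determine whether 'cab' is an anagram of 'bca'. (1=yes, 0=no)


Sort characters of 'cab': 'abc'
Sort characters of 'bca': 'abc'
Sorted forms match -> they ARE anagrams
Result: 1

1


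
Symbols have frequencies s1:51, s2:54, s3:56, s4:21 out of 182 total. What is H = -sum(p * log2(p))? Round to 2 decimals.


Computing entropy H = -sum(p_i * log2(p_i)):
  s1: p = 51/182 = 0.2802, -p*log2(p) = 0.5143
  s2: p = 54/182 = 0.2967, -p*log2(p) = 0.5201
  s3: p = 56/182 = 0.3077, -p*log2(p) = 0.5232
  s4: p = 21/182 = 0.1154, -p*log2(p) = 0.3595
H = sum of terms = 1.9171
Rounded to 2 decimals: 1.92

1.92


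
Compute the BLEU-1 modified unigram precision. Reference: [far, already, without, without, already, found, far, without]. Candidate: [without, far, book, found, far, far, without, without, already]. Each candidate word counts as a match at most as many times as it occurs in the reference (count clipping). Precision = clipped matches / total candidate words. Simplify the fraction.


Reference word counts: {'already': 2, 'far': 2, 'found': 1, 'without': 3}
Checking each candidate word (with clipping):
  'without' -> in reference (ref count 3, used 1/3) -> match (matches: 1)
  'far' -> in reference (ref count 2, used 1/2) -> match (matches: 2)
  'book' -> not in reference -> no match (matches: 2)
  'found' -> in reference (ref count 1, used 1/1) -> match (matches: 3)
  'far' -> in reference (ref count 2, used 2/2) -> match (matches: 4)
  'far' -> ref count 2 already used up (2/2) -> clipped, no match (matches: 4)
  'without' -> in reference (ref count 3, used 2/3) -> match (matches: 5)
  'without' -> in reference (ref count 3, used 3/3) -> match (matches: 6)
  'already' -> in reference (ref count 2, used 1/2) -> match (matches: 7)
Clipped matches: 7, Candidate length: 9
Precision = 7/9

7/9


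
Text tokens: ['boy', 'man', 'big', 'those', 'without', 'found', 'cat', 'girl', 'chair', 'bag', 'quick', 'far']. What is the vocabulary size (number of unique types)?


Listing all tokens and tracking unique types:
  Token 1: 'boy' -> NEW (unique so far: 1)
  Token 2: 'man' -> NEW (unique so far: 2)
  Token 3: 'big' -> NEW (unique so far: 3)
  Token 4: 'those' -> NEW (unique so far: 4)
  Token 5: 'without' -> NEW (unique so far: 5)
  Token 6: 'found' -> NEW (unique so far: 6)
  Token 7: 'cat' -> NEW (unique so far: 7)
  Token 8: 'girl' -> NEW (unique so far: 8)
  Token 9: 'chair' -> NEW (unique so far: 9)
  Token 10: 'bag' -> NEW (unique so far: 10)
  Token 11: 'quick' -> NEW (unique so far: 11)
  Token 12: 'far' -> NEW (unique so far: 12)
Unique types: ('bag', 'big', 'boy', 'cat', 'chair', 'far', 'found', 'girl', 'man', 'quick', 'those', 'without')
Vocabulary size: 12

12


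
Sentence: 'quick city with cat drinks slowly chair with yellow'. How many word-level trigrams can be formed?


Word trigrams from [9] words:
  Trigram 1: (quick city with)
  Trigram 2: (city with cat)
  Trigram 3: (with cat drinks)
  Trigram 4: (cat drinks slowly)
  Trigram 5: (drinks slowly chair)
  Trigram 6: (slowly chair with)
  Trigram 7: (chair with yellow)
Total word trigrams: 9 - 2 = 7

7


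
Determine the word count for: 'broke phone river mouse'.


Counting words by splitting on spaces:
  Word 1: 'broke'
  Word 2: 'phone'
  Word 3: 'river'
  Word 4: 'mouse'
Total words: 4

4


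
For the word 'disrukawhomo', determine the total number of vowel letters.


Scanning each character of 'disrukawhomo':
  Position 1: 'd' -> consonant (running count: 0)
  Position 2: 'i' -> vowel (running count: 1)
  Position 3: 's' -> consonant (running count: 1)
  Position 4: 'r' -> consonant (running count: 1)
  Position 5: 'u' -> vowel (running count: 2)
  Position 6: 'k' -> consonant (running count: 2)
  Position 7: 'a' -> vowel (running count: 3)
  Position 8: 'w' -> consonant (running count: 3)
  Position 9: 'h' -> consonant (running count: 3)
  Position 10: 'o' -> vowel (running count: 4)
  Position 11: 'm' -> consonant (running count: 4)
  Position 12: 'o' -> vowel (running count: 5)
Total vowels: 5

5


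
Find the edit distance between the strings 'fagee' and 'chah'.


Building DP table for s1='fagee' (len 5) and s2='chah' (len 4):
       c  h  a  h
    0  1  2  3  4
  f 1  1  2  3  4
  a 2  2  2  2  3
  g 3  3  3  3  3
  e 4  4  4  4  4
  e 5  5  5  5  5
Edit distance = dp[5][4] = 5

5


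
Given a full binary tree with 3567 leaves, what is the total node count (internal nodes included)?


Leaf nodes (terminals): 3567
Internal nodes = n - 1 = 3567 - 1 = 3566
Total = leaves + internal = 3567 + 3566 = 7133

7133


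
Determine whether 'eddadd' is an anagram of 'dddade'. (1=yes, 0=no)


Sort characters of 'eddadd': 'adddde'
Sort characters of 'dddade': 'adddde'
Sorted forms match -> they ARE anagrams
Result: 1

1


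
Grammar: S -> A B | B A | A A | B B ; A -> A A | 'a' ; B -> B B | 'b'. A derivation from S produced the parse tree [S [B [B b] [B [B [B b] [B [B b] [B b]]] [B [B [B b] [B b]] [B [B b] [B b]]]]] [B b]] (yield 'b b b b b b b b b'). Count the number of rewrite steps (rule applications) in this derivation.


Every bracketed nonterminal node [X ...] in the tree is produced by exactly one rule application.
Reading the tree off as a leftmost derivation:
  Step 1: S  =>  B B   (applied S -> B B)
  Step 2: B B  =>  B B B   (applied B -> B B)
  Step 3: B B B  =>  b B B   (applied B -> b)
  Step 4: b B B  =>  b B B B   (applied B -> B B)
  Step 5: b B B B  =>  b B B B B   (applied B -> B B)
  Step 6: b B B B B  =>  b b B B B   (applied B -> b)
  Step 7: b b B B B  =>  b b B B B B   (applied B -> B B)
  Step 8: b b B B B B  =>  b b b B B B   (applied B -> b)
  Step 9: b b b B B B  =>  b b b b B B   (applied B -> b)
  Step 10: b b b b B B  =>  b b b b B B B   (applied B -> B B)
  Step 11: b b b b B B B  =>  b b b b B B B B   (applied B -> B B)
  Step 12: b b b b B B B B  =>  b b b b b B B B   (applied B -> b)
  Step 13: b b b b b B B B  =>  b b b b b b B B   (applied B -> b)
  Step 14: b b b b b b B B  =>  b b b b b b B B B   (applied B -> B B)
  Step 15: b b b b b b B B B  =>  b b b b b b b B B   (applied B -> b)
  Step 16: b b b b b b b B B  =>  b b b b b b b b B   (applied B -> b)
  Step 17: b b b b b b b b B  =>  b b b b b b b b b   (applied B -> b)
Final yield: b b b b b b b b b
Total rewrite steps: 17

17


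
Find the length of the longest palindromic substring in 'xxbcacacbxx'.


Scanning 'xxbcacacbxx' for palindromic substrings.
Substring at positions 0-10: 'xxbcacacbxx'.
Check: reverse('xxbcacacbxx') = 'xxbcacacbxx' -> palindrome confirmed.
No longer palindromic substring exists; longest length = 11

11


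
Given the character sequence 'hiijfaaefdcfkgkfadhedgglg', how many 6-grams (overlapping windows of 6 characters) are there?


String 'hiijfaaefdcfkgkfadhedgglg' has length L = 25.
Number of overlapping n-grams = L - n + 1
Substituting: 25 - 6 + 1 = 20

20


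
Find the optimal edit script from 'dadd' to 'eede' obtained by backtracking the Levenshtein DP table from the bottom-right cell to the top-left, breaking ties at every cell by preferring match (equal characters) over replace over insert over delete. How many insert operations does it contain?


Edit distance = 3. Backtracking from cell (4, 4) with preference match > replace > insert > delete,
then listing the resulting alignment 'dadd' -> 'eede' left to right:
  Step 1: replace d->e
  Step 2: replace a->e
  Step 3: keep 'd'
  Step 4: replace d->e
Total insertions: 0

0


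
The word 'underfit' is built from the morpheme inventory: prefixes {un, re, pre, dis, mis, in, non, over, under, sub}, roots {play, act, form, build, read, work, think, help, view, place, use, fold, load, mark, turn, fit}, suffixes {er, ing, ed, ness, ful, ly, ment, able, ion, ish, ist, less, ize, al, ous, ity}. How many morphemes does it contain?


Segmenting 'underfit' against the inventory:
  'under' -> prefix (morpheme 1)
  'fit' -> root (morpheme 2)
Total morphemes: 2

2


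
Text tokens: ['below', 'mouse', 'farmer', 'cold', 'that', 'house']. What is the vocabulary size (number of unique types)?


Listing all tokens and tracking unique types:
  Token 1: 'below' -> NEW (unique so far: 1)
  Token 2: 'mouse' -> NEW (unique so far: 2)
  Token 3: 'farmer' -> NEW (unique so far: 3)
  Token 4: 'cold' -> NEW (unique so far: 4)
  Token 5: 'that' -> NEW (unique so far: 5)
  Token 6: 'house' -> NEW (unique so far: 6)
Unique types: ('below', 'cold', 'farmer', 'house', 'mouse', 'that')
Vocabulary size: 6

6


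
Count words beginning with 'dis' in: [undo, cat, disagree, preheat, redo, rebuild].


Checking each word for prefix 'dis':
  'undo' -> no (count: 0)
  'cat' -> no (count: 0)
  'disagree' -> YES, starts with 'dis' (count: 1)
  'preheat' -> no (count: 1)
  'redo' -> no (count: 1)
  'rebuild' -> no (count: 1)
Total with prefix 'dis': 1

1


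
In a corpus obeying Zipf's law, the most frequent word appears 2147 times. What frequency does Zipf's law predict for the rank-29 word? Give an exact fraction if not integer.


Zipf's law: freq(rank) = f1 / rank
f1 = 2147, rank = 29
freq = 2147 / 29
GCD(2147, 29) = 1
Simplified: 2147/29

2147/29


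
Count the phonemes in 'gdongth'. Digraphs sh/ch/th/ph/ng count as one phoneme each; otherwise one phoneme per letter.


Parsing 'gdongth' greedily, digraphs first:
  'g' -> consonant phoneme (phonemes so far: 1)
  'd' -> consonant phoneme (phonemes so far: 2)
  'o' -> vowel phoneme (phonemes so far: 3)
  'ng' -> digraph (1 consonant phoneme) (phonemes so far: 4)
  'th' -> digraph (1 consonant phoneme) (phonemes so far: 5)
Total phonemes: 5

5


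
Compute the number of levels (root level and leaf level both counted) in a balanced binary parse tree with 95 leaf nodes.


In a balanced binary tree with n leaves the deepest leaf is ceil(log2(n)) edges below the root,
so counting node levels inclusive of root and leaves gives ceil(log2(n)) + 1 levels.
log2(95) = 6.5699
ceil(6.5699) = 7
levels = 7 + 1 = 8

8


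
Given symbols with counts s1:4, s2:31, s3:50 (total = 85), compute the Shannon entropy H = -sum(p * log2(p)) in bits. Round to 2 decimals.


Computing entropy H = -sum(p_i * log2(p_i)):
  s1: p = 4/85 = 0.0471, -p*log2(p) = 0.2075
  s2: p = 31/85 = 0.3647, -p*log2(p) = 0.5307
  s3: p = 50/85 = 0.5882, -p*log2(p) = 0.4503
H = sum of terms = 1.1885
Rounded to 2 decimals: 1.19

1.19


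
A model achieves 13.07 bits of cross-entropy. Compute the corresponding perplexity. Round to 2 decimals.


Perplexity formula: PP = 2^H
H = 13.07
PP = 2^13.07
Decompose: 2^13.07 = 2^13 * 2^0.07
2^13 = 8192, 2^0.07 ~ 1.0497167
PP ~ 8192 * 1.0497167 = 8599.2792064
Rounded to 2 decimals: 8599.28

8599.28


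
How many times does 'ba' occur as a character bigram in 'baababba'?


Scanning 'baababba' for bigram 'ba':
  Position 0: 'ba' -> MATCH
  Position 1: 'aa' -> no
  Position 2: 'ab' -> no
  Position 3: 'ba' -> MATCH
  Position 4: 'ab' -> no
  Position 5: 'bb' -> no
  Position 6: 'ba' -> MATCH
Total matches: 3

3


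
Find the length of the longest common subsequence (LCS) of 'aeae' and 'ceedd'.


DP table for LCS of 'aeae' and 'ceedd':
       c  e  e  d  d
    0  0  0  0  0  0
  a 0  0  0  0  0  0
  e 0  0  1  1  1  1
  a 0  0  1  1  1  1
  e 0  0  1  2  2  2
LCS: 'ee'
LCS length = 2

2


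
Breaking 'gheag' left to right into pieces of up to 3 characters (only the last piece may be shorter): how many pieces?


'gheag' has 5 characters.
Chunking with max size 3:
  Chunk 1: 'ghe' (positions 0-2)
  Chunk 2: 'ag' (positions 3-4)
Total chunks: ceil(5 / 3) = 2

2


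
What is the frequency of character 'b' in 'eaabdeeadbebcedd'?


Scanning 'eaabdeeadbebcedd' for 'b':
  Position 3: 'b' -> MATCH (count: 1)
  Position 9: 'b' -> MATCH (count: 2)
  Position 11: 'b' -> MATCH (count: 3)
Total occurrences of 'b': 3

3


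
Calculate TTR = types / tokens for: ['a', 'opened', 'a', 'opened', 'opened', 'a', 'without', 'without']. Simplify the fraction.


Tokens: 8
Unique types: ('a', 'opened', 'without') = 3
TTR = 3/8
Already in lowest terms.

3/8


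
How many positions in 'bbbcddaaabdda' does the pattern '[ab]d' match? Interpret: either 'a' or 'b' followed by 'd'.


Pattern: [ab]d means either 'a' or 'b' followed by 'd'.
Scanning 'bbbcddaaabdda' position-by-position:
  Pos 0: window 'bb' -> no
  Pos 1: window 'bb' -> no
  Pos 2: window 'bc' -> no
  Pos 3: window 'cd' -> no
  Pos 4: window 'dd' -> no
  Pos 5: window 'da' -> no
  Pos 6: window 'aa' -> no
  Pos 7: window 'aa' -> no
  Pos 8: window 'ab' -> no
  Pos 9: window 'bd' -> MATCH
  Pos 10: window 'dd' -> no
  Pos 11: window 'da' -> no
  Pos 12: window 'a' -> no
Total matches: 1

1


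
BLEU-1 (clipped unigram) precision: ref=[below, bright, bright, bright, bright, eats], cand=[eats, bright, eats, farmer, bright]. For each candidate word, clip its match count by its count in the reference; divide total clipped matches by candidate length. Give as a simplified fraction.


Reference word counts: {'below': 1, 'bright': 4, 'eats': 1}
Checking each candidate word (with clipping):
  'eats' -> in reference (ref count 1, used 1/1) -> match (matches: 1)
  'bright' -> in reference (ref count 4, used 1/4) -> match (matches: 2)
  'eats' -> ref count 1 already used up (1/1) -> clipped, no match (matches: 2)
  'farmer' -> not in reference -> no match (matches: 2)
  'bright' -> in reference (ref count 4, used 2/4) -> match (matches: 3)
Clipped matches: 3, Candidate length: 5
Precision = 3/5

3/5


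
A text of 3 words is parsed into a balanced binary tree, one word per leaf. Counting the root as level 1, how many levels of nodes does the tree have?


In a balanced binary tree with n leaves the deepest leaf is ceil(log2(n)) edges below the root,
so counting node levels inclusive of root and leaves gives ceil(log2(n)) + 1 levels.
log2(3) = 1.5850
ceil(1.5850) = 2
levels = 2 + 1 = 3

3


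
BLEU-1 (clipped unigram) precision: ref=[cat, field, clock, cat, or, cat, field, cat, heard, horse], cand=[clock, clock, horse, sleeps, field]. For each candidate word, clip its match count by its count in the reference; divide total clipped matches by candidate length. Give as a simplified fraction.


Reference word counts: {'cat': 4, 'clock': 1, 'field': 2, 'heard': 1, 'horse': 1, 'or': 1}
Checking each candidate word (with clipping):
  'clock' -> in reference (ref count 1, used 1/1) -> match (matches: 1)
  'clock' -> ref count 1 already used up (1/1) -> clipped, no match (matches: 1)
  'horse' -> in reference (ref count 1, used 1/1) -> match (matches: 2)
  'sleeps' -> not in reference -> no match (matches: 2)
  'field' -> in reference (ref count 2, used 1/2) -> match (matches: 3)
Clipped matches: 3, Candidate length: 5
Precision = 3/5

3/5


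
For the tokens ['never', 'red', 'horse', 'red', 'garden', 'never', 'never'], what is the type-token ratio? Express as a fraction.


Tokens: 7
Unique types: ('garden', 'horse', 'never', 'red') = 4
TTR = 4/7
Already in lowest terms.

4/7


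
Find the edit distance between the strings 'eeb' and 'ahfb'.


Building DP table for s1='eeb' (len 3) and s2='ahfb' (len 4):
       a  h  f  b
    0  1  2  3  4
  e 1  1  2  3  4
  e 2  2  2  3  4
  b 3  3  3  3  3
Edit distance = dp[3][4] = 3

3


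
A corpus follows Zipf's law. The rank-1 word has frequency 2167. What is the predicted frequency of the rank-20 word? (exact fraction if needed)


Zipf's law: freq(rank) = f1 / rank
f1 = 2167, rank = 20
freq = 2167 / 20
GCD(2167, 20) = 1
Simplified: 2167/20

2167/20


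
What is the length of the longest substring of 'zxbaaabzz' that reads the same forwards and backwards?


Scanning 'zxbaaabzz' for palindromic substrings.
Substring at positions 2-6: 'baaab'.
Check: reverse('baaab') = 'baaab' -> palindrome confirmed.
Neighbouring characters ('x' / 'z') break symmetry, so it cannot extend further.
No longer palindromic substring exists; longest length = 5

5


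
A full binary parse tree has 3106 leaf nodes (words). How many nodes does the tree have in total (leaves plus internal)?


Leaf nodes (terminals): 3106
Internal nodes = n - 1 = 3106 - 1 = 3105
Total = leaves + internal = 3106 + 3105 = 6211

6211


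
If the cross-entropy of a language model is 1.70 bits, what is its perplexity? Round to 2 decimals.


Perplexity formula: PP = 2^H
H = 1.70
PP = 2^1.70
Decompose: 2^1.70 = 2^1 * 2^0.70
2^1 = 2, 2^0.70 ~ 1.6245048
PP ~ 2 * 1.6245048 = 3.2490096
Rounded to 2 decimals: 3.25

3.25


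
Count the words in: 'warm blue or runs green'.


Counting words by splitting on spaces:
  Word 1: 'warm'
  Word 2: 'blue'
  Word 3: 'or'
  Word 4: 'runs'
  Word 5: 'green'
Total words: 5

5


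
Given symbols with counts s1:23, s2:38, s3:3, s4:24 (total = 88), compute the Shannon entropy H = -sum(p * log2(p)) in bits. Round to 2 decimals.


Computing entropy H = -sum(p_i * log2(p_i)):
  s1: p = 23/88 = 0.2614, -p*log2(p) = 0.5060
  s2: p = 38/88 = 0.4318, -p*log2(p) = 0.5231
  s3: p = 3/88 = 0.0341, -p*log2(p) = 0.1662
  s4: p = 24/88 = 0.2727, -p*log2(p) = 0.5112
H = sum of terms = 1.7065
Rounded to 2 decimals: 1.71

1.71


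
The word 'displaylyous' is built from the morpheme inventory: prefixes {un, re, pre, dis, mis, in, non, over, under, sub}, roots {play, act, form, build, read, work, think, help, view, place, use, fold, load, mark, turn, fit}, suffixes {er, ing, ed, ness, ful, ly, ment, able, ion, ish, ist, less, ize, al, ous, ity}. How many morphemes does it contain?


Segmenting 'displaylyous' against the inventory:
  'dis' -> prefix (morpheme 1)
  'play' -> root (morpheme 2)
  'ly' -> suffix (morpheme 3)
  'ous' -> suffix (morpheme 4)
Total morphemes: 4

4


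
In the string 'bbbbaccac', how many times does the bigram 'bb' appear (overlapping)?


Scanning 'bbbbaccac' for bigram 'bb':
  Position 0: 'bb' -> MATCH
  Position 1: 'bb' -> MATCH
  Position 2: 'bb' -> MATCH
  Position 3: 'ba' -> no
  Position 4: 'ac' -> no
  Position 5: 'cc' -> no
  Position 6: 'ca' -> no
  Position 7: 'ac' -> no
Total matches: 3

3


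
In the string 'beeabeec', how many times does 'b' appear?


Scanning 'beeabeec' for 'b':
  Position 0: 'b' -> MATCH (count: 1)
  Position 4: 'b' -> MATCH (count: 2)
Total occurrences of 'b': 2

2


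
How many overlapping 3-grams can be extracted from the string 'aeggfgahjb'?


String 'aeggfgahjb' has length L = 10.
Number of overlapping n-grams = L - n + 1
Substituting: 10 - 3 + 1 = 8

8


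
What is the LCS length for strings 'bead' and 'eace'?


DP table for LCS of 'bead' and 'eace':
       e  a  c  e
    0  0  0  0  0
  b 0  0  0  0  0
  e 0  1  1  1  1
  a 0  1  2  2  2
  d 0  1  2  2  2
LCS: 'ea'
LCS length = 2

2


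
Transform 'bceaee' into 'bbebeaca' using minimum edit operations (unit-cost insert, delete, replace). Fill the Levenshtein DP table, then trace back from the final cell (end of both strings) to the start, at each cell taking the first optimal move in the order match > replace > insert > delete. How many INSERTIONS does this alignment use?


Edit distance = 5. Backtracking from cell (6, 8) with preference match > replace > insert > delete,
then listing the resulting alignment 'bceaee' -> 'bbebeaca' left to right:
  Step 1: insert 'b' [insertion #1]
  Step 2: keep 'b'
  Step 3: insert 'e' [insertion #2]
  Step 4: replace c->b
  Step 5: keep 'e'
  Step 6: keep 'a'
  Step 7: replace e->c
  Step 8: replace e->a
Total insertions: 2

2


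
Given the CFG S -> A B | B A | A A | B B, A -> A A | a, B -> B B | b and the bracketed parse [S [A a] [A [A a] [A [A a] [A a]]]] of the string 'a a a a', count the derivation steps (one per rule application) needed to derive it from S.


Every bracketed nonterminal node [X ...] in the tree is produced by exactly one rule application.
Reading the tree off as a leftmost derivation:
  Step 1: S  =>  A A   (applied S -> A A)
  Step 2: A A  =>  a A   (applied A -> a)
  Step 3: a A  =>  a A A   (applied A -> A A)
  Step 4: a A A  =>  a a A   (applied A -> a)
  Step 5: a a A  =>  a a A A   (applied A -> A A)
  Step 6: a a A A  =>  a a a A   (applied A -> a)
  Step 7: a a a A  =>  a a a a   (applied A -> a)
Final yield: a a a a
Total rewrite steps: 7

7


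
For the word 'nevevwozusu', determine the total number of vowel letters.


Scanning each character of 'nevevwozusu':
  Position 1: 'n' -> consonant (running count: 0)
  Position 2: 'e' -> vowel (running count: 1)
  Position 3: 'v' -> consonant (running count: 1)
  Position 4: 'e' -> vowel (running count: 2)
  Position 5: 'v' -> consonant (running count: 2)
  Position 6: 'w' -> consonant (running count: 2)
  Position 7: 'o' -> vowel (running count: 3)
  Position 8: 'z' -> consonant (running count: 3)
  Position 9: 'u' -> vowel (running count: 4)
  Position 10: 's' -> consonant (running count: 4)
  Position 11: 'u' -> vowel (running count: 5)
Total vowels: 5

5


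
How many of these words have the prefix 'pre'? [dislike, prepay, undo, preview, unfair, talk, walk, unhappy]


Checking each word for prefix 'pre':
  'dislike' -> no (count: 0)
  'prepay' -> YES, starts with 'pre' (count: 1)
  'undo' -> no (count: 1)
  'preview' -> YES, starts with 'pre' (count: 2)
  'unfair' -> no (count: 2)
  'talk' -> no (count: 2)
  'walk' -> no (count: 2)
  'unhappy' -> no (count: 2)
Total with prefix 'pre': 2

2


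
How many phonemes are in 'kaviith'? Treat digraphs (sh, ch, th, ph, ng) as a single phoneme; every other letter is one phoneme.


Parsing 'kaviith' greedily, digraphs first:
  'k' -> consonant phoneme (phonemes so far: 1)
  'a' -> vowel phoneme (phonemes so far: 2)
  'v' -> consonant phoneme (phonemes so far: 3)
  'i' -> vowel phoneme (phonemes so far: 4)
  'i' -> vowel phoneme (phonemes so far: 5)
  'th' -> digraph (1 consonant phoneme) (phonemes so far: 6)
Total phonemes: 6

6


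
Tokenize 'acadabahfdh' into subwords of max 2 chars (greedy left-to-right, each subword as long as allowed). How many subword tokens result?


'acadabahfdh' has 11 characters.
Chunking with max size 2:
  Chunk 1: 'ac' (positions 0-1)
  Chunk 2: 'ad' (positions 2-3)
  Chunk 3: 'ab' (positions 4-5)
  Chunk 4: 'ah' (positions 6-7)
  Chunk 5: 'fd' (positions 8-9)
  Chunk 6: 'h' (positions 10-10)
Total chunks: ceil(11 / 2) = 6

6


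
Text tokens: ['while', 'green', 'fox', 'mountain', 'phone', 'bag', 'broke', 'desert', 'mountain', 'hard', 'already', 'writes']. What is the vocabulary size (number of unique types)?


Listing all tokens and tracking unique types:
  Token 1: 'while' -> NEW (unique so far: 1)
  Token 2: 'green' -> NEW (unique so far: 2)
  Token 3: 'fox' -> NEW (unique so far: 3)
  Token 4: 'mountain' -> NEW (unique so far: 4)
  Token 5: 'phone' -> NEW (unique so far: 5)
  Token 6: 'bag' -> NEW (unique so far: 6)
  Token 7: 'broke' -> NEW (unique so far: 7)
  Token 8: 'desert' -> NEW (unique so far: 8)
  Token 9: 'mountain' -> duplicate (unique so far: 8)
  Token 10: 'hard' -> NEW (unique so far: 9)
  Token 11: 'already' -> NEW (unique so far: 10)
  Token 12: 'writes' -> NEW (unique so far: 11)
Unique types: ('already', 'bag', 'broke', 'desert', 'fox', 'green', 'hard', 'mountain', 'phone', 'while', 'writes')
Vocabulary size: 11

11


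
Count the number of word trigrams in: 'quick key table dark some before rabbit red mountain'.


Word trigrams from [9] words:
  Trigram 1: (quick key table)
  Trigram 2: (key table dark)
  Trigram 3: (table dark some)
  Trigram 4: (dark some before)
  Trigram 5: (some before rabbit)
  Trigram 6: (before rabbit red)
  Trigram 7: (rabbit red mountain)
Total word trigrams: 9 - 2 = 7

7


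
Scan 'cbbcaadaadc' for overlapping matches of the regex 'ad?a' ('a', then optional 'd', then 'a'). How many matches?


Pattern: ad?a means 'a', then optional 'd', then 'a'.
Scanning 'cbbcaadaadc' position-by-position:
  Pos 0: window 'cbb' -> no
  Pos 1: window 'bbc' -> no
  Pos 2: window 'bca' -> no
  Pos 3: window 'caa' -> no
  Pos 4: window 'aad' -> MATCH
  Pos 5: window 'ada' -> MATCH
  Pos 6: window 'daa' -> no
  Pos 7: window 'aad' -> MATCH
  Pos 8: window 'adc' -> no
  Pos 9: window 'dc' -> no
  Pos 10: window 'c' -> no
Total matches: 3

3


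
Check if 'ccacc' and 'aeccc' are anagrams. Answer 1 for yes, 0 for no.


Sort characters of 'ccacc': 'acccc'
Sort characters of 'aeccc': 'accce'
Sorted forms differ -> they are NOT anagrams
Result: 0

0


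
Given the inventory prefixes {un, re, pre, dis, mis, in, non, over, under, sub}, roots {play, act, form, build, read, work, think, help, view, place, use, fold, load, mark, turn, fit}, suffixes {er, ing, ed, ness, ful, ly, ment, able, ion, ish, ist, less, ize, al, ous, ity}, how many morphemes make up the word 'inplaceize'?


Segmenting 'inplaceize' against the inventory:
  'in' -> prefix (morpheme 1)
  'place' -> root (morpheme 2)
  'ize' -> suffix (morpheme 3)
Total morphemes: 3

3


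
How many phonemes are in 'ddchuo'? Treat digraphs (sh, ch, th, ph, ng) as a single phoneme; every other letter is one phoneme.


Parsing 'ddchuo' greedily, digraphs first:
  'd' -> consonant phoneme (phonemes so far: 1)
  'd' -> consonant phoneme (phonemes so far: 2)
  'ch' -> digraph (1 consonant phoneme) (phonemes so far: 3)
  'u' -> vowel phoneme (phonemes so far: 4)
  'o' -> vowel phoneme (phonemes so far: 5)
Total phonemes: 5

5


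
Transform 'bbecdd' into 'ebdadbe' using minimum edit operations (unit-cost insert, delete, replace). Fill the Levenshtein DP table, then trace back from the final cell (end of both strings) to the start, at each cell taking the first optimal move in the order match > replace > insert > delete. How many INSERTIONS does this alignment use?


Edit distance = 5. Backtracking from cell (6, 7) with preference match > replace > insert > delete,
then listing the resulting alignment 'bbecdd' -> 'ebdadbe' left to right:
  Step 1: replace b->e
  Step 2: keep 'b'
  Step 3: replace e->d
  Step 4: replace c->a
  Step 5: keep 'd'
  Step 6: insert 'b' [insertion #1]
  Step 7: replace d->e
Total insertions: 1

1


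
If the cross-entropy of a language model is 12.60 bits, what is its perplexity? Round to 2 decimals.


Perplexity formula: PP = 2^H
H = 12.60
PP = 2^12.60
Decompose: 2^12.60 = 2^12 * 2^0.60
2^12 = 4096, 2^0.60 ~ 1.5157166
PP ~ 4096 * 1.5157166 = 6208.3751936
Rounded to 2 decimals: 6208.38

6208.38


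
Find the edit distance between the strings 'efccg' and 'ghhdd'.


Building DP table for s1='efccg' (len 5) and s2='ghhdd' (len 5):
       g  h  h  d  d
    0  1  2  3  4  5
  e 1  1  2  3  4  5
  f 2  2  2  3  4  5
  c 3  3  3  3  4  5
  c 4  4  4  4  4  5
  g 5  4  5  5  5  5
Edit distance = dp[5][5] = 5

5


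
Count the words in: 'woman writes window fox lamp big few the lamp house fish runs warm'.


Counting words by splitting on spaces:
  Word 1: 'woman'
  Word 2: 'writes'
  Word 3: 'window'
  Word 4: 'fox'
  Word 5: 'lamp'
  Word 6: 'big'
  Word 7: 'few'
  Word 8: 'the'
  Word 9: 'lamp'
  Word 10: 'house'
  Word 11: 'fish'
  Word 12: 'runs'
  Word 13: 'warm'
Total words: 13

13


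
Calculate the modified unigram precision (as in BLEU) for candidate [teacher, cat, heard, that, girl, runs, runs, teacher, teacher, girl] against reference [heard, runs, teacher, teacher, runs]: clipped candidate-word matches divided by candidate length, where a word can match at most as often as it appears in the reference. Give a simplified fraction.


Reference word counts: {'heard': 1, 'runs': 2, 'teacher': 2}
Checking each candidate word (with clipping):
  'teacher' -> in reference (ref count 2, used 1/2) -> match (matches: 1)
  'cat' -> not in reference -> no match (matches: 1)
  'heard' -> in reference (ref count 1, used 1/1) -> match (matches: 2)
  'that' -> not in reference -> no match (matches: 2)
  'girl' -> not in reference -> no match (matches: 2)
  'runs' -> in reference (ref count 2, used 1/2) -> match (matches: 3)
  'runs' -> in reference (ref count 2, used 2/2) -> match (matches: 4)
  'teacher' -> in reference (ref count 2, used 2/2) -> match (matches: 5)
  'teacher' -> ref count 2 already used up (2/2) -> clipped, no match (matches: 5)
  'girl' -> not in reference -> no match (matches: 5)
Clipped matches: 5, Candidate length: 10
Precision = 5/10 = 1/2

1/2


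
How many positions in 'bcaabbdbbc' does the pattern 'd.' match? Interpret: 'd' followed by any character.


Pattern: d. means 'd' followed by any character.
Scanning 'bcaabbdbbc' position-by-position:
  Pos 0: window 'bc' -> no
  Pos 1: window 'ca' -> no
  Pos 2: window 'aa' -> no
  Pos 3: window 'ab' -> no
  Pos 4: window 'bb' -> no
  Pos 5: window 'bd' -> no
  Pos 6: window 'db' -> MATCH
  Pos 7: window 'bb' -> no
  Pos 8: window 'bc' -> no
  Pos 9: window 'c' -> no
Total matches: 1

1


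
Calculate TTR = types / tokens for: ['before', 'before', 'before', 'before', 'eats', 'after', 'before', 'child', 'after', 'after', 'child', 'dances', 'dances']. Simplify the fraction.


Tokens: 13
Unique types: ('after', 'before', 'child', 'dances', 'eats') = 5
TTR = 5/13
Already in lowest terms.

5/13


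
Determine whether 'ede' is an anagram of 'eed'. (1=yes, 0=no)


Sort characters of 'ede': 'dee'
Sort characters of 'eed': 'dee'
Sorted forms match -> they ARE anagrams
Result: 1

1


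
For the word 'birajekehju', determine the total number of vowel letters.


Scanning each character of 'birajekehju':
  Position 1: 'b' -> consonant (running count: 0)
  Position 2: 'i' -> vowel (running count: 1)
  Position 3: 'r' -> consonant (running count: 1)
  Position 4: 'a' -> vowel (running count: 2)
  Position 5: 'j' -> consonant (running count: 2)
  Position 6: 'e' -> vowel (running count: 3)
  Position 7: 'k' -> consonant (running count: 3)
  Position 8: 'e' -> vowel (running count: 4)
  Position 9: 'h' -> consonant (running count: 4)
  Position 10: 'j' -> consonant (running count: 4)
  Position 11: 'u' -> vowel (running count: 5)
Total vowels: 5

5


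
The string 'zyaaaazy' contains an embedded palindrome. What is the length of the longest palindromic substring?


Scanning 'zyaaaazy' for palindromic substrings.
Substring at positions 2-5: 'aaaa'.
Check: reverse('aaaa') = 'aaaa' -> palindrome confirmed.
Neighbouring characters ('y' / 'z') break symmetry, so it cannot extend further.
No longer palindromic substring exists; longest length = 4

4


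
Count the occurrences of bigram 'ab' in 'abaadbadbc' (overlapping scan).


Scanning 'abaadbadbc' for bigram 'ab':
  Position 0: 'ab' -> MATCH
  Position 1: 'ba' -> no
  Position 2: 'aa' -> no
  Position 3: 'ad' -> no
  Position 4: 'db' -> no
  Position 5: 'ba' -> no
  Position 6: 'ad' -> no
  Position 7: 'db' -> no
  Position 8: 'bc' -> no
Total matches: 1

1


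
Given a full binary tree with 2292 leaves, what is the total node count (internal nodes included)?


Leaf nodes (terminals): 2292
Internal nodes = n - 1 = 2292 - 1 = 2291
Total = leaves + internal = 2292 + 2291 = 4583

4583


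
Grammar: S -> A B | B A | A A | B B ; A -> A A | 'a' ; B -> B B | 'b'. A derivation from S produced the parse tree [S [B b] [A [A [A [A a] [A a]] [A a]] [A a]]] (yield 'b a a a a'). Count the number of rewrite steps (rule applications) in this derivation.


Every bracketed nonterminal node [X ...] in the tree is produced by exactly one rule application.
Reading the tree off as a leftmost derivation:
  Step 1: S  =>  B A   (applied S -> B A)
  Step 2: B A  =>  b A   (applied B -> b)
  Step 3: b A  =>  b A A   (applied A -> A A)
  Step 4: b A A  =>  b A A A   (applied A -> A A)
  Step 5: b A A A  =>  b A A A A   (applied A -> A A)
  Step 6: b A A A A  =>  b a A A A   (applied A -> a)
  Step 7: b a A A A  =>  b a a A A   (applied A -> a)
  Step 8: b a a A A  =>  b a a a A   (applied A -> a)
  Step 9: b a a a A  =>  b a a a a   (applied A -> a)
Final yield: b a a a a
Total rewrite steps: 9

9


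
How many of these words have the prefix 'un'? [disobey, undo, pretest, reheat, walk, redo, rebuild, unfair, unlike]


Checking each word for prefix 'un':
  'disobey' -> no (count: 0)
  'undo' -> YES, starts with 'un' (count: 1)
  'pretest' -> no (count: 1)
  'reheat' -> no (count: 1)
  'walk' -> no (count: 1)
  'redo' -> no (count: 1)
  'rebuild' -> no (count: 1)
  'unfair' -> YES, starts with 'un' (count: 2)
  'unlike' -> YES, starts with 'un' (count: 3)
Total with prefix 'un': 3

3
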